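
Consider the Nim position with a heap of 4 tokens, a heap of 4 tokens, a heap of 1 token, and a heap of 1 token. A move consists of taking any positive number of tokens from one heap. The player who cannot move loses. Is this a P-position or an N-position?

Compute the nim-sum pairwise:
4 XOR 4 = 0
0 XOR 1 = 1
1 XOR 1 = 0
The nim-sum is 0, so this is a P-position: the player to move is in a losing position under optimal play.

P-position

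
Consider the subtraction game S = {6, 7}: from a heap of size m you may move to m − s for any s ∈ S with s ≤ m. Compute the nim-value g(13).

0

Compute g(0), g(1), … for moves {6, 7}:
g(0) = mex{} = 0
g(1) = mex{} = 0
g(2) = mex{} = 0
g(3) = mex{} = 0
g(4) = mex{} = 0
g(5) = mex{} = 0
g(6) = mex{0} = 1
g(7) = mex{0} = 1
g(8) = mex{0} = 1
g(9) = mex{0} = 1
g(10) = mex{0} = 1
g(11) = mex{0} = 1
g(12) = mex{0,1} = 2
g(13) = mex{1} = 0
So g(13) = 0.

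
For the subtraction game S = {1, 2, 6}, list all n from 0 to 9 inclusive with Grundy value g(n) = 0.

0, 3, 7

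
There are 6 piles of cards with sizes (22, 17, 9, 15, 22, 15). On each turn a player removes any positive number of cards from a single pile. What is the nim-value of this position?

24

Nim-sum: 22 ⊕ 17 ⊕ 9 ⊕ 15 ⊕ 22 ⊕ 15 = 24.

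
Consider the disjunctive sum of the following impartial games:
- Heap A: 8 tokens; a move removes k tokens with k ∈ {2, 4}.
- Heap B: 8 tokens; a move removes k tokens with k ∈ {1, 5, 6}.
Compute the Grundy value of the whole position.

Build the Grundy sequence for heap A with g(k) = mex{g(k−s) : s ∈ {2, 4}, s ≤ k}:
k:     0  1  2  3  4  5  6  7  8
g(k):  0  0  1  1  2  2  0  0  1
So g(8) = 1.
For heap B, compute g(0), g(1), … with moves {1, 5, 6}:
k:     0  1  2  3  4  5  6  7  8
g(k):  0  1  0  1  0  1  2  3  2
So g(8) = 2.
The value of a disjunctive sum is the nim-sum of the parts.
Combined value = 1 ⊕ 2 = 3.

3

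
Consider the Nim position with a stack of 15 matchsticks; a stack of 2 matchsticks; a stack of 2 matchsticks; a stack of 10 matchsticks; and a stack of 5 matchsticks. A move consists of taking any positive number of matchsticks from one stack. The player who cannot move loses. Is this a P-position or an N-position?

Write each in binary and XOR column by column:
  1111  (15)
  0010  (2)
  0010  (2)
  1010  (10)
  0101  (5)
  ----
  0000  (0)
The nim-sum is 0, so this is a P-position: the player to move is in a losing position under optimal play.

P-position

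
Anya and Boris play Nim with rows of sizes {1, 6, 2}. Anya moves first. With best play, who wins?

Compute the nim-sum pairwise:
1 XOR 6 = 7
7 XOR 2 = 5
The nim-sum is 5 ≠ 0, so this is an N-position: the player to move can win; Anya has a winning move.

Anya wins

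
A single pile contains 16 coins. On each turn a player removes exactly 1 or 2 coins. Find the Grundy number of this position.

Grundy values for subtraction set {1, 2}:
k:     0  1  2  3  4  5  6  7  8  9 10 11 12 13 14 15 16
g(k):  0  1  2  0  1  2  0  1  2  0  1  2  0  1  2  0  1
So g(16) = 1.

1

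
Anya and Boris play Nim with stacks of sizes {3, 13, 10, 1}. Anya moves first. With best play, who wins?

Compute the nim-sum pairwise:
3 XOR 13 = 14
14 XOR 10 = 4
4 XOR 1 = 5
The nim-sum is 5 ≠ 0, so this is an N-position: the player to move can win; Anya has a winning move.

Anya wins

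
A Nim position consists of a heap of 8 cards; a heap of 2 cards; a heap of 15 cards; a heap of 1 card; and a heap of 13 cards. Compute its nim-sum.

Nim-sum: 8 ^ 2 ^ 15 ^ 1 ^ 13 = 9.

9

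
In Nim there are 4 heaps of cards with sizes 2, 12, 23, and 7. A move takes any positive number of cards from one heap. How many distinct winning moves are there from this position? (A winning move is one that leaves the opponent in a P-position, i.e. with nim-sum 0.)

1

Compute the nim-sum pairwise:
2 ^ 12 = 14
14 ^ 23 = 25
25 ^ 7 = 30
The overall nim-sum is X = 30. A heap of size p has a winning move iff p XOR X < p (reduce it to p XOR X).
  2: 2 XOR 30 = 28 ≥ 2 — no move.
  12: 12 XOR 30 = 18 ≥ 12 — no move.
  23: 23 XOR 30 = 9 < 23 — winning move (to 9).
  7: 7 XOR 30 = 25 ≥ 7 — no move.
That gives 1 winning move.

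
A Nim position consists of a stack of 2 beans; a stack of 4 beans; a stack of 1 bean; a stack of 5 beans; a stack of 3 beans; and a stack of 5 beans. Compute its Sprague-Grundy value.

Bitwise XOR of the heap sizes:
  010  (2)
  100  (4)
  001  (1)
  101  (5)
  011  (3)
  101  (5)
  ---
  100  (4)

4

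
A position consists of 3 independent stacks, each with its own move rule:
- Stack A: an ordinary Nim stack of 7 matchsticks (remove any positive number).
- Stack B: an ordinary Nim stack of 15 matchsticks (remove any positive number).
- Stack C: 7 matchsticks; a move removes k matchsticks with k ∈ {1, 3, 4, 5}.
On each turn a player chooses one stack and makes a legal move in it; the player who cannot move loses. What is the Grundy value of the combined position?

11

Stack A is a plain Nim stack of size 7, so its Grundy value is 7.
Stack B is a plain Nim stack of size 15, so its Grundy value is 15.
For stack C, compute g(0), g(1), … with moves {1, 3, 4, 5}:
k:     0  1  2  3  4  5  6  7
g(k):  0  1  0  1  2  3  2  3
So g(7) = 3.
The value of a disjunctive sum is the nim-sum of the parts.
Combined value = 7 ⊕ 15 ⊕ 3 = 11.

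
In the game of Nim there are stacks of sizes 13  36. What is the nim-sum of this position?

41

Nim-sum: 13 ⊕ 36 = 41.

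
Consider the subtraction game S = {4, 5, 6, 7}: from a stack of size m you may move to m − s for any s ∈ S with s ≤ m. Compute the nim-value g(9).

Grundy values for subtraction set {4, 5, 6, 7}:
g(0) = mex{} = 0
g(1) = mex{} = 0
g(2) = mex{} = 0
g(3) = mex{} = 0
g(4) = mex{0} = 1
g(5) = mex{0} = 1
g(6) = mex{0} = 1
g(7) = mex{0} = 1
g(8) = mex{0,1} = 2
g(9) = mex{0,1} = 2
So g(9) = 2.

2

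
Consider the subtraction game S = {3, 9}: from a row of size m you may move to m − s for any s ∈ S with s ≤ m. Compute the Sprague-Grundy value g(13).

0

Grundy values for subtraction set {3, 9}:
k:     0  1  2  3  4  5  6  7  8  9 10 11 12 13
g(k):  0  0  0  1  1  1  0  0  0  1  1  1  0  0
So g(13) = 0.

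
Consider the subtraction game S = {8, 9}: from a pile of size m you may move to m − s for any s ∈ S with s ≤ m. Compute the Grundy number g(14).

1

Compute g(0), g(1), … for moves {8, 9}:
k:     0  1  2  3  4  5  6  7  8  9 10 11 12 13 14
g(k):  0  0  0  0  0  0  0  0  1  1  1  1  1  1  1
So g(14) = 1.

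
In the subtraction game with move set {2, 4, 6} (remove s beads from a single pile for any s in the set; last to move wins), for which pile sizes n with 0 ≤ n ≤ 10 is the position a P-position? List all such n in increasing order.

Build the Grundy sequence with g(k) = mex{g(k−s) : s ∈ {2, 4, 6}, s ≤ k}:
g(0) = mex{} = 0
g(1) = mex{} = 0
g(2) = mex{0} = 1
g(3) = mex{0} = 1
g(4) = mex{0,1} = 2
g(5) = mex{0,1} = 2
g(6) = mex{0,1,2} = 3
g(7) = mex{0,1,2} = 3
g(8) = mex{1,2,3} = 0
g(9) = mex{1,2,3} = 0
g(10) = mex{0,2,3} = 1
The P-positions (g = 0) in 0..10 are 0, 1, 8, 9.

0, 1, 8, 9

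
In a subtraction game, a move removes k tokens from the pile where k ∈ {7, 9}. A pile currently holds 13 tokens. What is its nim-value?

Compute g(0), g(1), … for moves {7, 9}:
k:     0  1  2  3  4  5  6  7  8  9 10 11 12 13
g(k):  0  0  0  0  0  0  0  1  1  1  1  1  1  1
So g(13) = 1.

1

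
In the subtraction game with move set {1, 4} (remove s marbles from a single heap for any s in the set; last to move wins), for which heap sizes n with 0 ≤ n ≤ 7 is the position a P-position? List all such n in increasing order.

0, 2, 5, 7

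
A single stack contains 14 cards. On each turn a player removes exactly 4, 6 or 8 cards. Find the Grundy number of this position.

0

Compute g(0), g(1), … for moves {4, 6, 8}:
g(0) = mex{} = 0
g(1) = mex{} = 0
g(2) = mex{} = 0
g(3) = mex{} = 0
g(4) = mex{0} = 1
g(5) = mex{0} = 1
g(6) = mex{0} = 1
g(7) = mex{0} = 1
g(8) = mex{0,1} = 2
g(9) = mex{0,1} = 2
g(10) = mex{0,1} = 2
g(11) = mex{0,1} = 2
g(12) = mex{1,2} = 0
g(13) = mex{1,2} = 0
g(14) = mex{1,2} = 0
So g(14) = 0.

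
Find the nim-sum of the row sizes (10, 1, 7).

12

In binary:
  1010  (10)
  0001  (1)
  0111  (7)
  ----
  1100  (12)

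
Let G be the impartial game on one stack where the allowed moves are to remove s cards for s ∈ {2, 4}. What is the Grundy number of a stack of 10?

2

Build the Grundy sequence with g(k) = mex{g(k−s) : s ∈ {2, 4}, s ≤ k}:
k:     0  1  2  3  4  5  6  7  8  9 10
g(k):  0  0  1  1  2  2  0  0  1  1  2
So g(10) = 2.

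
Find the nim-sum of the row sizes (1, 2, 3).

In binary:
  01  (1)
  10  (2)
  11  (3)
  --
  00  (0)

0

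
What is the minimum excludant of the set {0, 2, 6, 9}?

1

0 is in the set but 1 is not, so the mex is 1.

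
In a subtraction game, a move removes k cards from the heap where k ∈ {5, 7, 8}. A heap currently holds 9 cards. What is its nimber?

1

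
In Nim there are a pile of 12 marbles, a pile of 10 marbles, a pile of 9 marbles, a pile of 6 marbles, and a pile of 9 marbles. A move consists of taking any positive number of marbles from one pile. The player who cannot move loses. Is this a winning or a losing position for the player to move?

Losing position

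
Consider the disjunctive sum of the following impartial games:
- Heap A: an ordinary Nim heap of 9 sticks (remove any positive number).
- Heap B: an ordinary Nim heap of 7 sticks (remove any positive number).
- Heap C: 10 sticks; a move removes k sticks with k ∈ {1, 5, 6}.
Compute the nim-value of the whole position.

12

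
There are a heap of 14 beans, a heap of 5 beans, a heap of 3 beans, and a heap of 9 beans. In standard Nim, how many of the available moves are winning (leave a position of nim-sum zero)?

Bitwise XOR of the heap sizes:
  1110  (14)
  0101  (5)
  0011  (3)
  1001  (9)
  ----
  0001  (1)
The overall nim-sum is X = 1. A heap of size p has a winning move iff p XOR X < p (reduce it to p XOR X).
  14: 14 XOR 1 = 15 ≥ 14 — no move.
  5: 5 XOR 1 = 4 < 5 — winning move (to 4).
  3: 3 XOR 1 = 2 < 3 — winning move (to 2).
  9: 9 XOR 1 = 8 < 9 — winning move (to 8).
That gives 3 winning moves.

3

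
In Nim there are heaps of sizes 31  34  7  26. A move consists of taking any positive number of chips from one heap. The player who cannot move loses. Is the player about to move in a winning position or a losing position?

Winning position

Nim-sum: 31 XOR 34 XOR 7 XOR 26 = 32.
The nim-sum is 32 ≠ 0, so this is an N-position: the player to move can win.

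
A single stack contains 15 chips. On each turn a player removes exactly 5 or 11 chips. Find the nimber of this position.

Grundy values for subtraction set {5, 11}:
k:     0  1  2  3  4  5  6  7  8  9 10 11 12 13 14 15
g(k):  0  0  0  0  0  1  1  1  1  1  0  2  2  2  2  1
So g(15) = 1.

1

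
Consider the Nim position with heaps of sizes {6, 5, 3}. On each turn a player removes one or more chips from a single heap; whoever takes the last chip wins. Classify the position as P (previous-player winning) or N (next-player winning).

Nim-sum: 6 ⊕ 5 ⊕ 3 = 0.
The nim-sum is 0, so this is a P-position: the player to move is in a losing position under optimal play.

P-position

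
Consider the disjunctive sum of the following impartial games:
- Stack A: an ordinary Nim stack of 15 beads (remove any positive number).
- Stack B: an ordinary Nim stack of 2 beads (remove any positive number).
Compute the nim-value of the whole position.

13

Stack A is a plain Nim stack of size 15, so its Grundy value is 15.
Stack B is a plain Nim stack of size 2, so its Grundy value is 2.
By the Sprague-Grundy theorem, the Grundy value of a sum of independent games is the XOR of the component values.
Combined value = 15 ⊕ 2 = 13.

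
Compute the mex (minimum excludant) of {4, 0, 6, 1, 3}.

2

The values 0, 1 are all present; 2 is the first non-negative integer missing from the set.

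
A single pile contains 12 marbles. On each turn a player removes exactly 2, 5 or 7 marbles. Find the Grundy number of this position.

1

Compute g(0), g(1), … for moves {2, 5, 7}:
g(0) = mex{} = 0
g(1) = mex{} = 0
g(2) = mex{0} = 1
g(3) = mex{0} = 1
g(4) = mex{1} = 0
g(5) = mex{0,1} = 2
g(6) = mex{0} = 1
g(7) = mex{0,1,2} = 3
g(8) = mex{0,1} = 2
g(9) = mex{0,1,3} = 2
g(10) = mex{1,2} = 0
g(11) = mex{0,1,2} = 3
g(12) = mex{0,2,3} = 1
So g(12) = 1.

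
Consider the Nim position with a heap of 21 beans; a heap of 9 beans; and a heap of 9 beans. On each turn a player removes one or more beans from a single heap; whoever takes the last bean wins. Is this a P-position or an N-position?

N-position

Nim-sum: 21 XOR 9 XOR 9 = 21.
The nim-sum is 21 ≠ 0, so this is an N-position: the player to move can win.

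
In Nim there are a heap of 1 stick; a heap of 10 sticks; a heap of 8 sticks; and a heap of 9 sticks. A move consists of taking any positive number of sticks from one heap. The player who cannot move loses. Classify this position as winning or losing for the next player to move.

Compute the nim-sum pairwise:
1 ^ 10 = 11
11 ^ 8 = 3
3 ^ 9 = 10
The nim-sum is 10 ≠ 0, so this is an N-position: the player to move can win.

Winning position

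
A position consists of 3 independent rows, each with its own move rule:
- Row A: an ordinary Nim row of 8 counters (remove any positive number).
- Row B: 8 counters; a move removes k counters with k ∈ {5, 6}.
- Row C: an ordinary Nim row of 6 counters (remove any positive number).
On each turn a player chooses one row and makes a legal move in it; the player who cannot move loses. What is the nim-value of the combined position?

15

Row A is a plain Nim row of size 8, so its Grundy value is 8.
Build the Grundy sequence for row B with g(k) = mex{g(k−s) : s ∈ {5, 6}, s ≤ k}:
k:     0  1  2  3  4  5  6  7  8
g(k):  0  0  0  0  0  1  1  1  1
So g(8) = 1.
Row C is a plain Nim row of size 6, so its Grundy value is 6.
The value of a disjunctive sum is the nim-sum of the parts.
Combined value = 8 XOR 1 XOR 6 = 15.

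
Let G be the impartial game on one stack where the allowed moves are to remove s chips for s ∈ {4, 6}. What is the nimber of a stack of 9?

2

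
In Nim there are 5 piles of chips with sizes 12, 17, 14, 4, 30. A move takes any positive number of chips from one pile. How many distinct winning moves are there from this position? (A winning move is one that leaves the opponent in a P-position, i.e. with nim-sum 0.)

3

Compute the nim-sum pairwise:
12 XOR 17 = 29
29 XOR 14 = 19
19 XOR 4 = 23
23 XOR 30 = 9
The overall nim-sum is X = 9. A pile of size p has a winning move iff p XOR X < p (reduce it to p XOR X).
  12: 12 XOR 9 = 5 < 12 — winning move (to 5).
  17: 17 XOR 9 = 24 ≥ 17 — no move.
  14: 14 XOR 9 = 7 < 14 — winning move (to 7).
  4: 4 XOR 9 = 13 ≥ 4 — no move.
  30: 30 XOR 9 = 23 < 30 — winning move (to 23).
That gives 3 winning moves.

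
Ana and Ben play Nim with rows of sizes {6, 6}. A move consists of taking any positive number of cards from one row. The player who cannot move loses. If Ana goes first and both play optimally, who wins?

Ben wins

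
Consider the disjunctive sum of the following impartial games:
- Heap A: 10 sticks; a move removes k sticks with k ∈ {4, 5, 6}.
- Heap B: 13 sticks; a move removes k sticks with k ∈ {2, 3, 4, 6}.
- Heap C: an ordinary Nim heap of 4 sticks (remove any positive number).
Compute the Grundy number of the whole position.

6

Grundy values for heap A (subtraction set {4, 5, 6}):
g(0) = mex{} = 0
g(1) = mex{} = 0
g(2) = mex{} = 0
g(3) = mex{} = 0
g(4) = mex{0} = 1
g(5) = mex{0} = 1
g(6) = mex{0} = 1
g(7) = mex{0} = 1
g(8) = mex{0,1} = 2
g(9) = mex{0,1} = 2
g(10) = mex{1} = 0
So g(10) = 0.
Grundy values for heap B (subtraction set {2, 3, 4, 6}):
g(0) = mex{} = 0
g(1) = mex{} = 0
g(2) = mex{0} = 1
g(3) = mex{0} = 1
g(4) = mex{0,1} = 2
g(5) = mex{0,1} = 2
g(6) = mex{0,1,2} = 3
g(7) = mex{0,1,2} = 3
g(8) = mex{1,2,3} = 0
g(9) = mex{1,2,3} = 0
g(10) = mex{0,2,3} = 1
g(11) = mex{0,2,3} = 1
g(12) = mex{0,1,3} = 2
g(13) = mex{0,1,3} = 2
So g(13) = 2.
Heap C is a plain Nim heap of size 4, so its Grundy value is 4.
By the Sprague-Grundy theorem, the Grundy value of a sum of independent games is the XOR of the component values.
Combined value = 0 XOR 2 XOR 4 = 6.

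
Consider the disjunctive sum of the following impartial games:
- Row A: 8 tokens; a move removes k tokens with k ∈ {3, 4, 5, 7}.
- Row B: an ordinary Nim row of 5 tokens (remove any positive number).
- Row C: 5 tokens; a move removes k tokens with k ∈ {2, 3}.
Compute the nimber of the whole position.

7

For row A, compute g(0), g(1), … with moves {3, 4, 5, 7}:
k:     0  1  2  3  4  5  6  7  8
g(k):  0  0  0  1  1  1  2  2  2
So g(8) = 2.
Row B is a plain Nim row of size 5, so its Grundy value is 5.
For row C, compute g(0), g(1), … with moves {2, 3}:
g(0) = mex{} = 0
g(1) = mex{} = 0
g(2) = mex{0} = 1
g(3) = mex{0} = 1
g(4) = mex{0,1} = 2
g(5) = mex{1} = 0
So g(5) = 0.
By the Sprague-Grundy theorem, the Grundy value of a sum of independent games is the XOR of the component values.
Combined value = 2 XOR 5 XOR 0 = 7.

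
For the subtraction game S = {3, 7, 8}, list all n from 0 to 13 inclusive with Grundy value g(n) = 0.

Build the Grundy sequence with g(k) = mex{g(k−s) : s ∈ {3, 7, 8}, s ≤ k}:
g(0) = mex{} = 0
g(1) = mex{} = 0
g(2) = mex{} = 0
g(3) = mex{0} = 1
g(4) = mex{0} = 1
g(5) = mex{0} = 1
g(6) = mex{1} = 0
g(7) = mex{0,1} = 2
g(8) = mex{0,1} = 2
g(9) = mex{0} = 1
g(10) = mex{0,1,2} = 3
g(11) = mex{1,2} = 0
g(12) = mex{1} = 0
g(13) = mex{0,1,3} = 2
The P-positions (g = 0) in 0..13 are 0, 1, 2, 6, 11, 12.

0, 1, 2, 6, 11, 12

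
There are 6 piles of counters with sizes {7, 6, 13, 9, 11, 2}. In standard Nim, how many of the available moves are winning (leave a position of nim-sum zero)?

3

Compute the nim-sum pairwise:
7 XOR 6 = 1
1 XOR 13 = 12
12 XOR 9 = 5
5 XOR 11 = 14
14 XOR 2 = 12
The overall nim-sum is X = 12. A pile of size p has a winning move iff p XOR X < p (reduce it to p XOR X).
  7: 7 XOR 12 = 11 ≥ 7 — no move.
  6: 6 XOR 12 = 10 ≥ 6 — no move.
  13: 13 XOR 12 = 1 < 13 — winning move (to 1).
  9: 9 XOR 12 = 5 < 9 — winning move (to 5).
  11: 11 XOR 12 = 7 < 11 — winning move (to 7).
  2: 2 XOR 12 = 14 ≥ 2 — no move.
That gives 3 winning moves.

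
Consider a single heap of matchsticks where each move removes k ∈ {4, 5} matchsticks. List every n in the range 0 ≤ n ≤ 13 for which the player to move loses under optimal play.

0, 1, 2, 3, 9, 10, 11, 12

Build the Grundy sequence with g(k) = mex{g(k−s) : s ∈ {4, 5}, s ≤ k}:
k:     0  1  2  3  4  5  6  7  8  9 10 11 12 13
g(k):  0  0  0  0  1  1  1  1  2  0  0  0  0  1
The P-positions (g = 0) in 0..13 are 0, 1, 2, 3, 9, 10, 11, 12.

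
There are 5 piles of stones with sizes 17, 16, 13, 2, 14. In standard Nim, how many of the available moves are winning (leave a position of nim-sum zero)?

0

Nim-sum: 17 XOR 16 XOR 13 XOR 2 XOR 14 = 0.
The nim-sum is already 0, so every move leaves a nonzero nim-sum — there are no winning moves.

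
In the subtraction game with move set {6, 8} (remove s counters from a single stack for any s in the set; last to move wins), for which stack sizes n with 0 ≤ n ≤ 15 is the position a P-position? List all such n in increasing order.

0, 1, 2, 3, 4, 5, 14, 15

Build the Grundy sequence with g(k) = mex{g(k−s) : s ∈ {6, 8}, s ≤ k}:
k:     0  1  2  3  4  5  6  7  8  9 10 11 12 13 14 15
g(k):  0  0  0  0  0  0  1  1  1  1  1  1  2  2  0  0
The P-positions (g = 0) in 0..15 are 0, 1, 2, 3, 4, 5, 14, 15.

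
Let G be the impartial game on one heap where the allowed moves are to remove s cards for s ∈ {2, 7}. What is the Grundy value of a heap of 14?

0

Build the Grundy sequence with g(k) = mex{g(k−s) : s ∈ {2, 7}, s ≤ k}:
k:     0  1  2  3  4  5  6  7  8  9 10 11 12 13 14
g(k):  0  0  1  1  0  0  1  1  2  0  0  1  1  0  0
So g(14) = 0.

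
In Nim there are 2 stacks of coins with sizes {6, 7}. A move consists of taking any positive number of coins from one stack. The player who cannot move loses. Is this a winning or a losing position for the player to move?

Nim-sum: 6 XOR 7 = 1.
The nim-sum is 1 ≠ 0, so this is an N-position: the player to move can win.

Winning position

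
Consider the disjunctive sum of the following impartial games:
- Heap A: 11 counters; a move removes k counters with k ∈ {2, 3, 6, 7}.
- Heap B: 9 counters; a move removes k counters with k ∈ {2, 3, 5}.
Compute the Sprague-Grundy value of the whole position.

For heap A, compute g(0), g(1), … with moves {2, 3, 6, 7}:
g(0) = mex{} = 0
g(1) = mex{} = 0
g(2) = mex{0} = 1
g(3) = mex{0} = 1
g(4) = mex{0,1} = 2
g(5) = mex{1} = 0
g(6) = mex{0,1,2} = 3
g(7) = mex{0,2} = 1
g(8) = mex{0,1,3} = 2
g(9) = mex{1,3} = 0
g(10) = mex{1,2} = 0
g(11) = mex{0,2} = 1
So g(11) = 1.
For heap B, compute g(0), g(1), … with moves {2, 3, 5}:
g(0) = mex{} = 0
g(1) = mex{} = 0
g(2) = mex{0} = 1
g(3) = mex{0} = 1
g(4) = mex{0,1} = 2
g(5) = mex{0,1} = 2
g(6) = mex{0,1,2} = 3
g(7) = mex{1,2} = 0
g(8) = mex{1,2,3} = 0
g(9) = mex{0,2,3} = 1
So g(9) = 1.
The value of a disjunctive sum is the nim-sum of the parts.
Combined value = 1 XOR 1 = 0.

0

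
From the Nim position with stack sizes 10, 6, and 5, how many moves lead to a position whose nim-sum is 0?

Compute the nim-sum pairwise:
10 ⊕ 6 = 12
12 ⊕ 5 = 9
The overall nim-sum is X = 9. A stack of size p has a winning move iff p XOR X < p (reduce it to p XOR X).
  10: 10 XOR 9 = 3 < 10 — winning move (to 3).
  6: 6 XOR 9 = 15 ≥ 6 — no move.
  5: 5 XOR 9 = 12 ≥ 5 — no move.
That gives 1 winning move.

1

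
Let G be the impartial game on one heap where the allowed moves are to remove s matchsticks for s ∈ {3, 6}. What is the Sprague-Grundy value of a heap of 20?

0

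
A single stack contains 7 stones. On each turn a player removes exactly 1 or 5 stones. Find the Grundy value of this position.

1

Grundy values for subtraction set {1, 5}:
g(0) = mex{} = 0
g(1) = mex{0} = 1
g(2) = mex{1} = 0
g(3) = mex{0} = 1
g(4) = mex{1} = 0
g(5) = mex{0} = 1
g(6) = mex{1} = 0
g(7) = mex{0} = 1
So g(7) = 1.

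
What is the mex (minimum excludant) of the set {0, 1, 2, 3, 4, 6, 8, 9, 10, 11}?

The values 0, 1, 2, 3, 4 are all present; 5 is the first non-negative integer missing from the set.

5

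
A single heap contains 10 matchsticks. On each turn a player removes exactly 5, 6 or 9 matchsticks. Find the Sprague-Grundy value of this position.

2

Compute g(0), g(1), … for moves {5, 6, 9}:
g(0) = mex{} = 0
g(1) = mex{} = 0
g(2) = mex{} = 0
g(3) = mex{} = 0
g(4) = mex{} = 0
g(5) = mex{0} = 1
g(6) = mex{0} = 1
g(7) = mex{0} = 1
g(8) = mex{0} = 1
g(9) = mex{0} = 1
g(10) = mex{0,1} = 2
So g(10) = 2.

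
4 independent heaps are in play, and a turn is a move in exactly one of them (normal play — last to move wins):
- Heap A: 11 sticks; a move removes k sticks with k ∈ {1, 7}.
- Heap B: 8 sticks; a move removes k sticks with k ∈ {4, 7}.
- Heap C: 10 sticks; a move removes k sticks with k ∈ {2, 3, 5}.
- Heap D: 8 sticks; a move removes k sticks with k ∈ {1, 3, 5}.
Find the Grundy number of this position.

2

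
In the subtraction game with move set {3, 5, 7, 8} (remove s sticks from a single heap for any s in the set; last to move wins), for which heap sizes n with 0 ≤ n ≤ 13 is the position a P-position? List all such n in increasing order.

0, 1, 2, 11, 12, 13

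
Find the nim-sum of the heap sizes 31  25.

6

In binary:
  11111  (31)
  11001  (25)
  -----
  00110  (6)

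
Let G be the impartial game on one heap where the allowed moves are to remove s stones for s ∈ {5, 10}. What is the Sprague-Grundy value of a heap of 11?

2

Grundy values for subtraction set {5, 10}:
g(0) = mex{} = 0
g(1) = mex{} = 0
g(2) = mex{} = 0
g(3) = mex{} = 0
g(4) = mex{} = 0
g(5) = mex{0} = 1
g(6) = mex{0} = 1
g(7) = mex{0} = 1
g(8) = mex{0} = 1
g(9) = mex{0} = 1
g(10) = mex{0,1} = 2
g(11) = mex{0,1} = 2
So g(11) = 2.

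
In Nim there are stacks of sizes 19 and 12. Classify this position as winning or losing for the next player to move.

Winning position

Bitwise XOR of the heap sizes:
  10011  (19)
  01100  (12)
  -----
  11111  (31)
The nim-sum is 31 ≠ 0, so this is an N-position: the player to move can win.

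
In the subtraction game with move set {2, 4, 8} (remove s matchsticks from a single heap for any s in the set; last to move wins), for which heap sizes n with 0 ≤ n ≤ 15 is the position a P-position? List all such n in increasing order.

Grundy values for subtraction set {2, 4, 8}:
k:     0  1  2  3  4  5  6  7  8  9 10 11 12 13 14 15
g(k):  0  0  1  1  2  2  0  0  1  1  2  2  0  0  1  1
The P-positions (g = 0) in 0..15 are 0, 1, 6, 7, 12, 13.

0, 1, 6, 7, 12, 13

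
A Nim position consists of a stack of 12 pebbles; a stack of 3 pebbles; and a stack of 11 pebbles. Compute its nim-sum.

Compute the nim-sum pairwise:
12 ⊕ 3 = 15
15 ⊕ 11 = 4

4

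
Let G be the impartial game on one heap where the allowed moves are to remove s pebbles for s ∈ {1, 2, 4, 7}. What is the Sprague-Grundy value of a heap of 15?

0

Build the Grundy sequence with g(k) = mex{g(k−s) : s ∈ {1, 2, 4, 7}, s ≤ k}:
k:     0  1  2  3  4  5  6  7  8  9 10 11 12 13 14 15
g(k):  0  1  2  0  1  2  0  1  2  0  1  2  0  1  2  0
So g(15) = 0.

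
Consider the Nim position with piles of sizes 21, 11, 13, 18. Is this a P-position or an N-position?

N-position

Nim-sum: 21 ⊕ 11 ⊕ 13 ⊕ 18 = 1.
The nim-sum is 1 ≠ 0, so this is an N-position: the player to move can win.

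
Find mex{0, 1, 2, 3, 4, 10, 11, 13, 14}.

The values 0, 1, 2, 3, 4 are all present; 5 is the first non-negative integer missing from the set.

5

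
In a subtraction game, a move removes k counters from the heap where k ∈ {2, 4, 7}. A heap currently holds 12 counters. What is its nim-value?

Grundy values for subtraction set {2, 4, 7}:
k:     0  1  2  3  4  5  6  7  8  9 10 11 12
g(k):  0  0  1  1  2  2  0  3  1  0  2  1  0
So g(12) = 0.

0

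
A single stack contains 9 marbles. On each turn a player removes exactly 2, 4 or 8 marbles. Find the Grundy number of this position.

Grundy values for subtraction set {2, 4, 8}:
k:     0  1  2  3  4  5  6  7  8  9
g(k):  0  0  1  1  2  2  0  0  1  1
So g(9) = 1.

1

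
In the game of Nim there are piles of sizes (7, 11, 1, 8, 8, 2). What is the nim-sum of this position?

15

Compute the nim-sum pairwise:
7 ^ 11 = 12
12 ^ 1 = 13
13 ^ 8 = 5
5 ^ 8 = 13
13 ^ 2 = 15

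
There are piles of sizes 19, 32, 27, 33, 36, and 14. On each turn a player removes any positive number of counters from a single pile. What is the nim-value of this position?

35

In binary:
  010011  (19)
  100000  (32)
  011011  (27)
  100001  (33)
  100100  (36)
  001110  (14)
  ------
  100011  (35)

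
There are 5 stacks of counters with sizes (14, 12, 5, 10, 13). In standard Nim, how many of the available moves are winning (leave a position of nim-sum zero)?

0

Bitwise XOR of the heap sizes:
  1110  (14)
  1100  (12)
  0101  (5)
  1010  (10)
  1101  (13)
  ----
  0000  (0)
The nim-sum is already 0, so every move leaves a nonzero nim-sum — there are no winning moves.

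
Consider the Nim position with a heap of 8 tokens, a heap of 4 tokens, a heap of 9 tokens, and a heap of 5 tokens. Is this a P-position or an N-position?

Nim-sum: 8 XOR 4 XOR 9 XOR 5 = 0.
The nim-sum is 0, so this is a P-position: the player to move is in a losing position under optimal play.

P-position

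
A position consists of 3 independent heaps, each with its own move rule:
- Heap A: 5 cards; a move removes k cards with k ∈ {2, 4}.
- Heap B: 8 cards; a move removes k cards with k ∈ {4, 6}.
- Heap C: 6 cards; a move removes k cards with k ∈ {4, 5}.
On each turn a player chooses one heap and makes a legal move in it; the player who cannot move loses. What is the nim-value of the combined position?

1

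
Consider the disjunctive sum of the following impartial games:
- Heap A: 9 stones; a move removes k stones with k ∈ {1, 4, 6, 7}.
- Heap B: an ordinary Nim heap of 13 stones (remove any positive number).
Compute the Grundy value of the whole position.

15

Grundy values for heap A (subtraction set {1, 4, 6, 7}):
g(0) = mex{} = 0
g(1) = mex{0} = 1
g(2) = mex{1} = 0
g(3) = mex{0} = 1
g(4) = mex{0,1} = 2
g(5) = mex{1,2} = 0
g(6) = mex{0} = 1
g(7) = mex{0,1} = 2
g(8) = mex{0,1,2} = 3
g(9) = mex{0,1,3} = 2
So g(9) = 2.
Heap B is a plain Nim heap of size 13, so its Grundy value is 13.
The value of a disjunctive sum is the nim-sum of the parts.
Combined value = 2 XOR 13 = 15.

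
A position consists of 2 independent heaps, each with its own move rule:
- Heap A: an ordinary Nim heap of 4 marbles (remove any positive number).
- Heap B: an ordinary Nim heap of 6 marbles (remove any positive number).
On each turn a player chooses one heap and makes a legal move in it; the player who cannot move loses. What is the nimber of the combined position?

2

Heap A is a plain Nim heap of size 4, so its Grundy value is 4.
Heap B is a plain Nim heap of size 6, so its Grundy value is 6.
The value of a disjunctive sum is the nim-sum of the parts.
Combined value = 4 XOR 6 = 2.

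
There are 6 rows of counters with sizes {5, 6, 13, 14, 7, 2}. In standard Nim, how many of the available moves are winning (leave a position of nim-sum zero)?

Compute the nim-sum pairwise:
5 XOR 6 = 3
3 XOR 13 = 14
14 XOR 14 = 0
0 XOR 7 = 7
7 XOR 2 = 5
The overall nim-sum is X = 5. A row of size p has a winning move iff p XOR X < p (reduce it to p XOR X).
  5: 5 XOR 5 = 0 < 5 — winning move (to 0).
  6: 6 XOR 5 = 3 < 6 — winning move (to 3).
  13: 13 XOR 5 = 8 < 13 — winning move (to 8).
  14: 14 XOR 5 = 11 < 14 — winning move (to 11).
  7: 7 XOR 5 = 2 < 7 — winning move (to 2).
  2: 2 XOR 5 = 7 ≥ 2 — no move.
That gives 5 winning moves.

5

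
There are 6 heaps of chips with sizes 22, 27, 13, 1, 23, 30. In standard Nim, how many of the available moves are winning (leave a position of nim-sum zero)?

3

Nim-sum: 22 ⊕ 27 ⊕ 13 ⊕ 1 ⊕ 23 ⊕ 30 = 8.
The overall nim-sum is X = 8. A heap of size p has a winning move iff p XOR X < p (reduce it to p XOR X).
  22: 22 XOR 8 = 30 ≥ 22 — no move.
  27: 27 XOR 8 = 19 < 27 — winning move (to 19).
  13: 13 XOR 8 = 5 < 13 — winning move (to 5).
  1: 1 XOR 8 = 9 ≥ 1 — no move.
  23: 23 XOR 8 = 31 ≥ 23 — no move.
  30: 30 XOR 8 = 22 < 30 — winning move (to 22).
That gives 3 winning moves.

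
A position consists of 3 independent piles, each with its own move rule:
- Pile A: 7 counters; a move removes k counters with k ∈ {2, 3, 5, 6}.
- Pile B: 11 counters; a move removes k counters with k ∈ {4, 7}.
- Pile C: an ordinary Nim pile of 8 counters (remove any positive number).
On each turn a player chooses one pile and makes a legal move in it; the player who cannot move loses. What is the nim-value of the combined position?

Build the Grundy sequence for pile A with g(k) = mex{g(k−s) : s ∈ {2, 3, 5, 6}, s ≤ k}:
k:     0  1  2  3  4  5  6  7
g(k):  0  0  1  1  2  2  3  3
So g(7) = 3.
Build the Grundy sequence for pile B with g(k) = mex{g(k−s) : s ∈ {4, 7}, s ≤ k}:
k:     0  1  2  3  4  5  6  7  8  9 10 11
g(k):  0  0  0  0  1  1  1  1  2  2  2  0
So g(11) = 0.
Pile C is a plain Nim pile of size 8, so its Grundy value is 8.
By the Sprague-Grundy theorem, the Grundy value of a sum of independent games is the XOR of the component values.
Combined value = 3 ⊕ 0 ⊕ 8 = 11.

11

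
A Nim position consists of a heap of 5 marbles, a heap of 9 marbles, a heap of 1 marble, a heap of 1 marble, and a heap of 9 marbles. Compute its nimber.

5

Compute the nim-sum pairwise:
5 ^ 9 = 12
12 ^ 1 = 13
13 ^ 1 = 12
12 ^ 9 = 5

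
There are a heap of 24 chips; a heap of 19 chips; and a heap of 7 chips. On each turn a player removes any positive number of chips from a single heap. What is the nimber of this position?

12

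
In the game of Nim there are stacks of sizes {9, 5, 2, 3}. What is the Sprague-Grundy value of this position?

13

Nim-sum: 9 XOR 5 XOR 2 XOR 3 = 13.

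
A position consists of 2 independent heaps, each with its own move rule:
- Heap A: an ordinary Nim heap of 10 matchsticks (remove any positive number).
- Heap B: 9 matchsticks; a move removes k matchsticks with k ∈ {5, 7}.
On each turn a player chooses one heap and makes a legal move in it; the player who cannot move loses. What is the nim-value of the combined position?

11

Heap A is a plain Nim heap of size 10, so its Grundy value is 10.
Build the Grundy sequence for heap B with g(k) = mex{g(k−s) : s ∈ {5, 7}, s ≤ k}:
g(0) = mex{} = 0
g(1) = mex{} = 0
g(2) = mex{} = 0
g(3) = mex{} = 0
g(4) = mex{} = 0
g(5) = mex{0} = 1
g(6) = mex{0} = 1
g(7) = mex{0} = 1
g(8) = mex{0} = 1
g(9) = mex{0} = 1
So g(9) = 1.
By the Sprague-Grundy theorem, the Grundy value of a sum of independent games is the XOR of the component values.
Combined value = 10 ⊕ 1 = 11.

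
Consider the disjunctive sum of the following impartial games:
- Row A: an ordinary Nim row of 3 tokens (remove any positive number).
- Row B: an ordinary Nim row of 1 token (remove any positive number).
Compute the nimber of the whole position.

2

Row A is a plain Nim row of size 3, so its Grundy value is 3.
Row B is a plain Nim row of size 1, so its Grundy value is 1.
The value of a disjunctive sum is the nim-sum of the parts.
Combined value = 3 XOR 1 = 2.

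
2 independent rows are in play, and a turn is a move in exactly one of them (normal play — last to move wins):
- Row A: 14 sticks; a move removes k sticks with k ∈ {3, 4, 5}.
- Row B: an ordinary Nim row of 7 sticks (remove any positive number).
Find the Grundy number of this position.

5

Grundy values for row A (subtraction set {3, 4, 5}):
k:     0  1  2  3  4  5  6  7  8  9 10 11 12 13 14
g(k):  0  0  0  1  1  1  2  2  0  0  0  1  1  1  2
So g(14) = 2.
Row B is a plain Nim row of size 7, so its Grundy value is 7.
By the Sprague-Grundy theorem, the Grundy value of a sum of independent games is the XOR of the component values.
Combined value = 2 XOR 7 = 5.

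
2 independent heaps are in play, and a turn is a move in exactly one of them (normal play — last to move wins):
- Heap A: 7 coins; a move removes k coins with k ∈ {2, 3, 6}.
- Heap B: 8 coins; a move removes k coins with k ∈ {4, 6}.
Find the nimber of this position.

For heap A, compute g(0), g(1), … with moves {2, 3, 6}:
k:     0  1  2  3  4  5  6  7
g(k):  0  0  1  1  2  0  3  1
So g(7) = 1.
Grundy values for heap B (subtraction set {4, 6}):
g(0) = mex{} = 0
g(1) = mex{} = 0
g(2) = mex{} = 0
g(3) = mex{} = 0
g(4) = mex{0} = 1
g(5) = mex{0} = 1
g(6) = mex{0} = 1
g(7) = mex{0} = 1
g(8) = mex{0,1} = 2
So g(8) = 2.
The value of a disjunctive sum is the nim-sum of the parts.
Combined value = 1 ⊕ 2 = 3.

3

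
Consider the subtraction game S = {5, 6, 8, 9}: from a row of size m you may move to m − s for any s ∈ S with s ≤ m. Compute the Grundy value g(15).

0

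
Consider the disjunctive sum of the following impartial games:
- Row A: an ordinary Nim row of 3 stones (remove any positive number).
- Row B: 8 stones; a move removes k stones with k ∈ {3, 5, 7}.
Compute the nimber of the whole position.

Row A is a plain Nim row of size 3, so its Grundy value is 3.
For row B, compute g(0), g(1), … with moves {3, 5, 7}:
k:     0  1  2  3  4  5  6  7  8
g(k):  0  0  0  1  1  1  2  2  2
So g(8) = 2.
The value of a disjunctive sum is the nim-sum of the parts.
Combined value = 3 XOR 2 = 1.

1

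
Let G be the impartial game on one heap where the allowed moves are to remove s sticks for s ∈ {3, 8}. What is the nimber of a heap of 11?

0

Grundy values for subtraction set {3, 8}:
g(0) = mex{} = 0
g(1) = mex{} = 0
g(2) = mex{} = 0
g(3) = mex{0} = 1
g(4) = mex{0} = 1
g(5) = mex{0} = 1
g(6) = mex{1} = 0
g(7) = mex{1} = 0
g(8) = mex{0,1} = 2
g(9) = mex{0} = 1
g(10) = mex{0} = 1
g(11) = mex{1,2} = 0
So g(11) = 0.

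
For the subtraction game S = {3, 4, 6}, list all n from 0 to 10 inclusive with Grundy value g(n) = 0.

0, 1, 2, 9, 10

Grundy values for subtraction set {3, 4, 6}:
k:     0  1  2  3  4  5  6  7  8  9 10
g(k):  0  0  0  1  1  1  2  2  2  0  0
The P-positions (g = 0) in 0..10 are 0, 1, 2, 9, 10.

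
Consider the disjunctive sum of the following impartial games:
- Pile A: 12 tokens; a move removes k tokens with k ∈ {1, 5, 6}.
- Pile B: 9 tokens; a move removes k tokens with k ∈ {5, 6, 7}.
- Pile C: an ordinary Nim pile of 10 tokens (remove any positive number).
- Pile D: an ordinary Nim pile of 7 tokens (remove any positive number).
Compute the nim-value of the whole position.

For pile A, compute g(0), g(1), … with moves {1, 5, 6}:
k:     0  1  2  3  4  5  6  7  8  9 10 11 12
g(k):  0  1  0  1  0  1  2  3  2  3  2  0  1
So g(12) = 1.
Build the Grundy sequence for pile B with g(k) = mex{g(k−s) : s ∈ {5, 6, 7}, s ≤ k}:
g(0) = mex{} = 0
g(1) = mex{} = 0
g(2) = mex{} = 0
g(3) = mex{} = 0
g(4) = mex{} = 0
g(5) = mex{0} = 1
g(6) = mex{0} = 1
g(7) = mex{0} = 1
g(8) = mex{0} = 1
g(9) = mex{0} = 1
So g(9) = 1.
Pile C is a plain Nim pile of size 10, so its Grundy value is 10.
Pile D is a plain Nim pile of size 7, so its Grundy value is 7.
The value of a disjunctive sum is the nim-sum of the parts.
Combined value = 1 XOR 1 XOR 10 XOR 7 = 13.

13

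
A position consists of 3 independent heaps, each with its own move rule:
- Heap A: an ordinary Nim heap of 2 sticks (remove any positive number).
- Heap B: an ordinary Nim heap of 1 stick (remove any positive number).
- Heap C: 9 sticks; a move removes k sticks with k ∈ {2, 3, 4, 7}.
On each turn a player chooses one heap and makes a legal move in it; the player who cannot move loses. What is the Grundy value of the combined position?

7

Heap A is a plain Nim heap of size 2, so its Grundy value is 2.
Heap B is a plain Nim heap of size 1, so its Grundy value is 1.
Grundy values for heap C (subtraction set {2, 3, 4, 7}):
k:     0  1  2  3  4  5  6  7  8  9
g(k):  0  0  1  1  2  2  0  3  1  4
So g(9) = 4.
The value of a disjunctive sum is the nim-sum of the parts.
Combined value = 2 XOR 1 XOR 4 = 7.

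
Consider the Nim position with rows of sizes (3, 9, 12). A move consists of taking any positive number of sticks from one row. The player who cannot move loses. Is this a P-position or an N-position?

N-position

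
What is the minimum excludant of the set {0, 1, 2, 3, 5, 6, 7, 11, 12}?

The values 0, 1, 2, 3 are all present; 4 is the first non-negative integer missing from the set.

4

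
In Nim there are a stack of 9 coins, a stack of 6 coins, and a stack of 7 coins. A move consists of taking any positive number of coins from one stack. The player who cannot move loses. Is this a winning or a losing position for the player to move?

Winning position

Compute the nim-sum pairwise:
9 ⊕ 6 = 15
15 ⊕ 7 = 8
The nim-sum is 8 ≠ 0, so this is an N-position: the player to move can win.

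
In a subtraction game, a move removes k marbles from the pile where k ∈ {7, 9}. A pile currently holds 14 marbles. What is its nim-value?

Compute g(0), g(1), … for moves {7, 9}:
k:     0  1  2  3  4  5  6  7  8  9 10 11 12 13 14
g(k):  0  0  0  0  0  0  0  1  1  1  1  1  1  1  2
So g(14) = 2.

2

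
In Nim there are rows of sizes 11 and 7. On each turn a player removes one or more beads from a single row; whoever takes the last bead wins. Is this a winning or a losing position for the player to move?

Winning position

In binary:
  1011  (11)
  0111  (7)
  ----
  1100  (12)
The nim-sum is 12 ≠ 0, so this is an N-position: the player to move can win.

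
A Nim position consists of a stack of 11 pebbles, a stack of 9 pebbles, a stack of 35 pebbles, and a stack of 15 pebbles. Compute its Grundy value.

46

Compute the nim-sum pairwise:
11 XOR 9 = 2
2 XOR 35 = 33
33 XOR 15 = 46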